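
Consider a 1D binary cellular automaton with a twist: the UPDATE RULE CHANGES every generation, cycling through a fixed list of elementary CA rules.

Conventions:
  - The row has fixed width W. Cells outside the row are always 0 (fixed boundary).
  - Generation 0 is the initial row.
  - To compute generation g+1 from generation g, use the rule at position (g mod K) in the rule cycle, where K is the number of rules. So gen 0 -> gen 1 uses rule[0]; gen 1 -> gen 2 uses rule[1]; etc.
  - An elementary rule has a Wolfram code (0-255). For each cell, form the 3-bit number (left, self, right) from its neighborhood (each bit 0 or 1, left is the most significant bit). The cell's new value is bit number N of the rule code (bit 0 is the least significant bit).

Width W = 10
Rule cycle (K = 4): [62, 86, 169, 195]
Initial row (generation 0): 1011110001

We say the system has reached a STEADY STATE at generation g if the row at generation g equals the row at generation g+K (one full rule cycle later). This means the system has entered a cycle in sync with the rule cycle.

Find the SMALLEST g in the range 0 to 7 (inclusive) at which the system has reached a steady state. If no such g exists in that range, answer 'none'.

Answer: none

Derivation:
Gen 0: 1011110001
Gen 1 (rule 62): 1110001011
Gen 2 (rule 86): 0011011001
Gen 3 (rule 169): 1010110000
Gen 4 (rule 195): 0000010111
Gen 5 (rule 62): 0000111100
Gen 6 (rule 86): 0001000110
Gen 7 (rule 169): 1100010100
Gen 8 (rule 195): 0101100001
Gen 9 (rule 62): 1111010011
Gen 10 (rule 86): 0001011101
Gen 11 (rule 169): 1100111010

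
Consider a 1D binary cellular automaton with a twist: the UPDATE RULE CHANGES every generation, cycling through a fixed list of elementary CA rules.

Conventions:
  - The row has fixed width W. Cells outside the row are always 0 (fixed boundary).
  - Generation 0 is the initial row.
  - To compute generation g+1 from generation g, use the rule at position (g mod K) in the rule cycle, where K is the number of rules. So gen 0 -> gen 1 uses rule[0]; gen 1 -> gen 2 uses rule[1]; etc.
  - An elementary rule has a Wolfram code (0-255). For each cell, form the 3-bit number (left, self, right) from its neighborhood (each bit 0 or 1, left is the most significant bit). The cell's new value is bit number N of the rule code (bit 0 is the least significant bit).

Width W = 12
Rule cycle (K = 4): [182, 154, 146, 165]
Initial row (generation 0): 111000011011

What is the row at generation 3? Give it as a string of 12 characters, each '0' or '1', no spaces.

Answer: 010100000001

Derivation:
Gen 0: 111000011011
Gen 1 (rule 182): 010100100100
Gen 2 (rule 154): 100011011010
Gen 3 (rule 146): 010100000001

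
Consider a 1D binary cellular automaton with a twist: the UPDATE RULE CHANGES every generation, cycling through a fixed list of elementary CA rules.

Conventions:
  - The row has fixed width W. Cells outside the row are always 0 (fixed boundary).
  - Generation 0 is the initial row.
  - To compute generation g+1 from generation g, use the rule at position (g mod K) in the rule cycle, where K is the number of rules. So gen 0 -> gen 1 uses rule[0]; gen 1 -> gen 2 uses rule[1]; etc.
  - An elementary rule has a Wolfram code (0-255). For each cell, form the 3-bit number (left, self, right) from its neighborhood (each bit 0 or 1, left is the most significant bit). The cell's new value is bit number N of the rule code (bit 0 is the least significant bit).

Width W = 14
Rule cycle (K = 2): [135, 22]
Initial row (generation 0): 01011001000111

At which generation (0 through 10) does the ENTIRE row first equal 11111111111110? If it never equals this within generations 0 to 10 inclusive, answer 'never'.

Answer: 5

Derivation:
Gen 0: 01011001000111
Gen 1 (rule 135): 11000011011010
Gen 2 (rule 22): 00100100000011
Gen 3 (rule 135): 11101101111100
Gen 4 (rule 22): 00000000000010
Gen 5 (rule 135): 11111111111110
Gen 6 (rule 22): 00000000000001
Gen 7 (rule 135): 11111111111111
Gen 8 (rule 22): 00000000000000
Gen 9 (rule 135): 11111111111111
Gen 10 (rule 22): 00000000000000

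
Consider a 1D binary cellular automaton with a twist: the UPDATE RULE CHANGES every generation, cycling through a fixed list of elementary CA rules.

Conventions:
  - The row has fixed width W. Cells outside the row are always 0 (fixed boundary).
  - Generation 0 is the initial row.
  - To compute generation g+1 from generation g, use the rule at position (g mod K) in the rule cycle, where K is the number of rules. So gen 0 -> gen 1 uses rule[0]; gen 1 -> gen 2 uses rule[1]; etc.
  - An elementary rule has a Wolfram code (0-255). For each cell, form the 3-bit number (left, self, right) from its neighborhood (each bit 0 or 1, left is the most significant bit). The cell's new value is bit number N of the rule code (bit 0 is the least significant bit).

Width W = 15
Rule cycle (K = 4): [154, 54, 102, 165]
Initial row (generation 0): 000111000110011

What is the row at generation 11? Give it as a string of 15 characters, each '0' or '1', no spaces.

Answer: 010110110101011

Derivation:
Gen 0: 000111000110011
Gen 1 (rule 154): 001110101101110
Gen 2 (rule 54): 010001110010001
Gen 3 (rule 102): 110010010110011
Gen 4 (rule 165): 000010011000000
Gen 5 (rule 154): 000101110100000
Gen 6 (rule 54): 001110001110000
Gen 7 (rule 102): 010010010010000
Gen 8 (rule 165): 010010010010111
Gen 9 (rule 154): 101101101100110
Gen 10 (rule 54): 110010010011001
Gen 11 (rule 102): 010110110101011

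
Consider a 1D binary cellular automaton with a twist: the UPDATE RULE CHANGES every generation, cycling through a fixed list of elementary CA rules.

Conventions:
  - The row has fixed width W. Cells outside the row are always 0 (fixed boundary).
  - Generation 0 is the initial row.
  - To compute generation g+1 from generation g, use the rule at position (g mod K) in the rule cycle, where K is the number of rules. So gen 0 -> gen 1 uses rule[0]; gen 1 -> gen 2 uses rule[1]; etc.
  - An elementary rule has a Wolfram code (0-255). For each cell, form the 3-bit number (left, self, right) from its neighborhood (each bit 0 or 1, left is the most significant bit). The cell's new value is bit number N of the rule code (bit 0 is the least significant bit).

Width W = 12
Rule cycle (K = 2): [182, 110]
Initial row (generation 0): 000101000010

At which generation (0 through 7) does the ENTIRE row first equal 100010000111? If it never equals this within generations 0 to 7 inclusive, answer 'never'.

Answer: never

Derivation:
Gen 0: 000101000010
Gen 1 (rule 182): 001111100111
Gen 2 (rule 110): 011000101101
Gen 3 (rule 182): 100101110011
Gen 4 (rule 110): 101111010111
Gen 5 (rule 182): 110110111010
Gen 6 (rule 110): 111111101110
Gen 7 (rule 182): 011111010101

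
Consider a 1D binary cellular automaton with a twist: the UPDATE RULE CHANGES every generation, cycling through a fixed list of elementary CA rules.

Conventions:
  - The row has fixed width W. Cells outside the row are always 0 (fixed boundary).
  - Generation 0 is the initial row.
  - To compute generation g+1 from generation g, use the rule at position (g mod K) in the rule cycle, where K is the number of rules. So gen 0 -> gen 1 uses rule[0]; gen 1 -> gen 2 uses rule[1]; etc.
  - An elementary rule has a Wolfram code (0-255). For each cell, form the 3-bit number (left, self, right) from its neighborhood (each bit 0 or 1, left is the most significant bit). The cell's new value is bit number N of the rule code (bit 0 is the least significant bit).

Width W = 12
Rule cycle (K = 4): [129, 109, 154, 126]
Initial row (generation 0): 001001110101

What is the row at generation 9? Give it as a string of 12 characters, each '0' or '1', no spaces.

Gen 0: 001001110101
Gen 1 (rule 129): 100000100000
Gen 2 (rule 109): 101110101111
Gen 3 (rule 154): 001100001110
Gen 4 (rule 126): 011110011011
Gen 5 (rule 129): 001100000000
Gen 6 (rule 109): 101101111111
Gen 7 (rule 154): 001001111110
Gen 8 (rule 126): 011111000011
Gen 9 (rule 129): 001110011000

Answer: 001110011000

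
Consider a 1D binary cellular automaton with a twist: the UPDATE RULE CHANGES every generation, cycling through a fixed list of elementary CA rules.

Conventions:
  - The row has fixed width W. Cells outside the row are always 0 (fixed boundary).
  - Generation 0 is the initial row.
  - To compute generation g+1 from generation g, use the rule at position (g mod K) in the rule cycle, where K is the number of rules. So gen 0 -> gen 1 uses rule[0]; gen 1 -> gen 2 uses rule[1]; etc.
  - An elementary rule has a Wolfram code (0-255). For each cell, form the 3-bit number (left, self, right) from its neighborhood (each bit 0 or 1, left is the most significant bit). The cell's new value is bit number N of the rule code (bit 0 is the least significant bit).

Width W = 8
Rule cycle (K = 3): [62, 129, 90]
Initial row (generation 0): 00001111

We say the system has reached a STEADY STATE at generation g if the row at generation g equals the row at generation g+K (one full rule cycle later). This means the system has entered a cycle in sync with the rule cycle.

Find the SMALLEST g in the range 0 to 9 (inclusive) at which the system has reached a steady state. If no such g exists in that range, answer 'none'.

Gen 0: 00001111
Gen 1 (rule 62): 00011000
Gen 2 (rule 129): 11000011
Gen 3 (rule 90): 11100111
Gen 4 (rule 62): 10011100
Gen 5 (rule 129): 00001001
Gen 6 (rule 90): 00010110
Gen 7 (rule 62): 00111101
Gen 8 (rule 129): 10011000
Gen 9 (rule 90): 01111100
Gen 10 (rule 62): 11000010
Gen 11 (rule 129): 00011000
Gen 12 (rule 90): 00111100

Answer: none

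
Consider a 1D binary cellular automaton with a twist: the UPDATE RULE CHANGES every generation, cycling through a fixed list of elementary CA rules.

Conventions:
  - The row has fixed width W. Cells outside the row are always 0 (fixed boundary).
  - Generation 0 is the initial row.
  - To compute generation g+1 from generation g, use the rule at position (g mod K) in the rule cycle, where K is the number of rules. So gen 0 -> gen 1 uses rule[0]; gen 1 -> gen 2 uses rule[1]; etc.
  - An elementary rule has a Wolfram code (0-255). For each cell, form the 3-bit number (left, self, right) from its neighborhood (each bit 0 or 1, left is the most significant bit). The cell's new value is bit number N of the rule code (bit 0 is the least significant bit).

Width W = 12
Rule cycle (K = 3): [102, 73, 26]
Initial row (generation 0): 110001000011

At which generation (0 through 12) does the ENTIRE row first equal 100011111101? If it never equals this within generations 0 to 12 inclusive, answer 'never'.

Gen 0: 110001000011
Gen 1 (rule 102): 010011000101
Gen 2 (rule 73): 000011010000
Gen 3 (rule 26): 000110001000
Gen 4 (rule 102): 001010011000
Gen 5 (rule 73): 100000011011
Gen 6 (rule 26): 010000110010
Gen 7 (rule 102): 110001010110
Gen 8 (rule 73): 110100000110
Gen 9 (rule 26): 100010001101
Gen 10 (rule 102): 100110010111
Gen 11 (rule 73): 000110000101
Gen 12 (rule 26): 001101001000

Answer: never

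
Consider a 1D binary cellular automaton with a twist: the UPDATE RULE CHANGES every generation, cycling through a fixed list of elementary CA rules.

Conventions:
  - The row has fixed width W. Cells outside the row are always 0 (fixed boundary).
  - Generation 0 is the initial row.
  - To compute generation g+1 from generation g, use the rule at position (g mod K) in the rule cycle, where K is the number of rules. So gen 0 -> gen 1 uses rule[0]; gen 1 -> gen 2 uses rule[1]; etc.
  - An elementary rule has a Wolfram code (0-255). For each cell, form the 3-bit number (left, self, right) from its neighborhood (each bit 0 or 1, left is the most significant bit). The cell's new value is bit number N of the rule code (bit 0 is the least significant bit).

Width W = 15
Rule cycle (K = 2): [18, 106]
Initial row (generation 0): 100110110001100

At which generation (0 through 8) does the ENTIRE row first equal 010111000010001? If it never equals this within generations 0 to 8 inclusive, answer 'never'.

Gen 0: 100110110001100
Gen 1 (rule 18): 011000001010010
Gen 2 (rule 106): 111000010100100
Gen 3 (rule 18): 000100100011010
Gen 4 (rule 106): 001001000111100
Gen 5 (rule 18): 010110101000010
Gen 6 (rule 106): 101111010000100
Gen 7 (rule 18): 000000001001010
Gen 8 (rule 106): 000000010010100

Answer: never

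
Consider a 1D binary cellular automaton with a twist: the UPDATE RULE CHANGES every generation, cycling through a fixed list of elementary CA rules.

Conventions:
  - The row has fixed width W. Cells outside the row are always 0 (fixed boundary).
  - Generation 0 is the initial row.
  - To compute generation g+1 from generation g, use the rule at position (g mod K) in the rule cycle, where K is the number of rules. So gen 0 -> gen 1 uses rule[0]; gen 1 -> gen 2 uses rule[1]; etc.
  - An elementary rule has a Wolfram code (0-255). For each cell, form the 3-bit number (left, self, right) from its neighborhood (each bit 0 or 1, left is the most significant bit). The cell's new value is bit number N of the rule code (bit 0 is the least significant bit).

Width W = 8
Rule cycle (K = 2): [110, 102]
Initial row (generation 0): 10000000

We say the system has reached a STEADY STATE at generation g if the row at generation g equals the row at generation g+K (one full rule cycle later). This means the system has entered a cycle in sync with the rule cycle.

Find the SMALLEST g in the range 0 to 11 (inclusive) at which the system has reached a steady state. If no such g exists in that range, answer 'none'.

Answer: 0

Derivation:
Gen 0: 10000000
Gen 1 (rule 110): 10000000
Gen 2 (rule 102): 10000000
Gen 3 (rule 110): 10000000
Gen 4 (rule 102): 10000000
Gen 5 (rule 110): 10000000
Gen 6 (rule 102): 10000000
Gen 7 (rule 110): 10000000
Gen 8 (rule 102): 10000000
Gen 9 (rule 110): 10000000
Gen 10 (rule 102): 10000000
Gen 11 (rule 110): 10000000
Gen 12 (rule 102): 10000000
Gen 13 (rule 110): 10000000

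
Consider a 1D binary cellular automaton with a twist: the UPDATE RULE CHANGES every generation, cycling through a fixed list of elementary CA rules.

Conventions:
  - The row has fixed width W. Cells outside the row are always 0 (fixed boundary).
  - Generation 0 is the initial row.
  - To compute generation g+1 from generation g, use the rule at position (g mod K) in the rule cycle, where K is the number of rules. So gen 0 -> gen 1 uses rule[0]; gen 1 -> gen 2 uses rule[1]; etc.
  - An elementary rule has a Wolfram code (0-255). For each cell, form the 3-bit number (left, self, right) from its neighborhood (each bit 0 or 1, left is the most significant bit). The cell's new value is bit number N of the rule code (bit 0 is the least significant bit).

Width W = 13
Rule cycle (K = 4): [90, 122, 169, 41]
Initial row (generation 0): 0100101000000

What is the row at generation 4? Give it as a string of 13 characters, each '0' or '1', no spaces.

Gen 0: 0100101000000
Gen 1 (rule 90): 1011000100000
Gen 2 (rule 122): 0111101010000
Gen 3 (rule 169): 0111010100111
Gen 4 (rule 41): 0100101000100

Answer: 0100101000100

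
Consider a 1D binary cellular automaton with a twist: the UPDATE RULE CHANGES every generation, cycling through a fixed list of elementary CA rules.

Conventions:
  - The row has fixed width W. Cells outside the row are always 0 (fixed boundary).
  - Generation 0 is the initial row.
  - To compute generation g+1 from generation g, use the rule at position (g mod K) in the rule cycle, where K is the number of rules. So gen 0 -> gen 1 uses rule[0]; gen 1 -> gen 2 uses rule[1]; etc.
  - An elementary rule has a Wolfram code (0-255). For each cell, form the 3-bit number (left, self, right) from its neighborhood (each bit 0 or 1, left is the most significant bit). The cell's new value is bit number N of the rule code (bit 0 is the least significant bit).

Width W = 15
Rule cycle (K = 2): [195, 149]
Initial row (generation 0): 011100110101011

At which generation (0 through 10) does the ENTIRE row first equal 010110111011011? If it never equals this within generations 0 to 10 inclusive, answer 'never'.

Gen 0: 011100110101011
Gen 1 (rule 195): 101101010000001
Gen 2 (rule 149): 100001011111101
Gen 3 (rule 195): 001110001111100
Gen 4 (rule 149): 100101100111011
Gen 5 (rule 195): 001000101011001
Gen 6 (rule 149): 101110101000101
Gen 7 (rule 195): 000110000011000
Gen 8 (rule 149): 110001111000111
Gen 9 (rule 195): 010110111011011
Gen 10 (rule 149): 010000010000000

Answer: 9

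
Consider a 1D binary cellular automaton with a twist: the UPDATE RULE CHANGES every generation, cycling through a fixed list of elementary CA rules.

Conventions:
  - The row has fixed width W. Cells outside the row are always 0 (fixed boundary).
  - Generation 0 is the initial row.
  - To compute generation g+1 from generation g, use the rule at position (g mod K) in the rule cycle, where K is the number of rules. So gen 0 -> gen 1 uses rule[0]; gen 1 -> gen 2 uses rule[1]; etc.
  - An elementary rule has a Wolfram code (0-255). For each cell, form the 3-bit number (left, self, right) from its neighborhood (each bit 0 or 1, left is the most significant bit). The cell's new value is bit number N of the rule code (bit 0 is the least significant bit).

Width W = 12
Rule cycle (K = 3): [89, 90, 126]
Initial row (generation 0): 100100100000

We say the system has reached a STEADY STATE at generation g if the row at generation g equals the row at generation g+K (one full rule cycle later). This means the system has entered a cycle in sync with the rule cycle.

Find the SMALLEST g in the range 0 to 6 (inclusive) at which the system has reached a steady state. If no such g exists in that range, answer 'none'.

Gen 0: 100100100000
Gen 1 (rule 89): 010010011111
Gen 2 (rule 90): 101101110001
Gen 3 (rule 126): 111111011011
Gen 4 (rule 89): 100001011011
Gen 5 (rule 90): 010010011011
Gen 6 (rule 126): 111111111111
Gen 7 (rule 89): 100000000001
Gen 8 (rule 90): 010000000010
Gen 9 (rule 126): 111000000111

Answer: none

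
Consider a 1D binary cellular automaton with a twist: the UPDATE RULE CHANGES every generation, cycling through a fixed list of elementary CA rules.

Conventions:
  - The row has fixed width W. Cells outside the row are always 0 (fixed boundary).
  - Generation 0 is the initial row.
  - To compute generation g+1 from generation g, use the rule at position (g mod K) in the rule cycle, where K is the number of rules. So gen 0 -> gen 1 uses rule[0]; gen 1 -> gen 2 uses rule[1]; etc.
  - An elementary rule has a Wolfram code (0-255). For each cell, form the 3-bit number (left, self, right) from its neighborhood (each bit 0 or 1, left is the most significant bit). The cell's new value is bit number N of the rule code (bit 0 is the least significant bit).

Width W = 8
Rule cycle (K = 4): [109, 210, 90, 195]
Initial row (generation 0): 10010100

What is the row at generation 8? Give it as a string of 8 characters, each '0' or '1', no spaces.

Answer: 11000001

Derivation:
Gen 0: 10010100
Gen 1 (rule 109): 10011101
Gen 2 (rule 210): 01101100
Gen 3 (rule 90): 11101110
Gen 4 (rule 195): 01100110
Gen 5 (rule 109): 01100110
Gen 6 (rule 210): 10111011
Gen 7 (rule 90): 00101011
Gen 8 (rule 195): 11000001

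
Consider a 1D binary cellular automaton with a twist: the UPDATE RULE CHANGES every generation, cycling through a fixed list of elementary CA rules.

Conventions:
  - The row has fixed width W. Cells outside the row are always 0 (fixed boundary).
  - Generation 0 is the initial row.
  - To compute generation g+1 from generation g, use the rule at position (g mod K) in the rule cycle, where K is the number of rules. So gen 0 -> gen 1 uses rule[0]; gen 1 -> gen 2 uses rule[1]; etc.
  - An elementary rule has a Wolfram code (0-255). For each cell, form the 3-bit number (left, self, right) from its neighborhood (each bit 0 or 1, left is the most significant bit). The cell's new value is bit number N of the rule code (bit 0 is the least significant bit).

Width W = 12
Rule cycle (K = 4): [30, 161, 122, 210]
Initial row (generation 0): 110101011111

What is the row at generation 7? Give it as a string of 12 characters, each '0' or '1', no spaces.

Answer: 010110101010

Derivation:
Gen 0: 110101011111
Gen 1 (rule 30): 100101010000
Gen 2 (rule 161): 000010100111
Gen 3 (rule 122): 000101011101
Gen 4 (rule 210): 001000001100
Gen 5 (rule 30): 011100011010
Gen 6 (rule 161): 001001000100
Gen 7 (rule 122): 010110101010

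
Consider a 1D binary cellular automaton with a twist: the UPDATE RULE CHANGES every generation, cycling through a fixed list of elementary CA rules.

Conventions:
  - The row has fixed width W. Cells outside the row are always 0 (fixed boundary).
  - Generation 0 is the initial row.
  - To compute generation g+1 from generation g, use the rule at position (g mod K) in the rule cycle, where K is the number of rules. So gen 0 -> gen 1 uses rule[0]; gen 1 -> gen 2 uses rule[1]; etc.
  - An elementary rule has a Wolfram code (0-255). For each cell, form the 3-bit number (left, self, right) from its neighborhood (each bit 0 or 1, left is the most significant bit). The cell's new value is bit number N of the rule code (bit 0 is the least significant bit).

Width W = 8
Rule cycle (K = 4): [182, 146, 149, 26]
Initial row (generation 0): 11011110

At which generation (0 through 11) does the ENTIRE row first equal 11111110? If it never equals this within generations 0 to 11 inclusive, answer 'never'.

Answer: never

Derivation:
Gen 0: 11011110
Gen 1 (rule 182): 00101101
Gen 2 (rule 146): 01000000
Gen 3 (rule 149): 01111111
Gen 4 (rule 26): 11000000
Gen 5 (rule 182): 00100000
Gen 6 (rule 146): 01010000
Gen 7 (rule 149): 01011111
Gen 8 (rule 26): 10010000
Gen 9 (rule 182): 11111000
Gen 10 (rule 146): 01110100
Gen 11 (rule 149): 00100111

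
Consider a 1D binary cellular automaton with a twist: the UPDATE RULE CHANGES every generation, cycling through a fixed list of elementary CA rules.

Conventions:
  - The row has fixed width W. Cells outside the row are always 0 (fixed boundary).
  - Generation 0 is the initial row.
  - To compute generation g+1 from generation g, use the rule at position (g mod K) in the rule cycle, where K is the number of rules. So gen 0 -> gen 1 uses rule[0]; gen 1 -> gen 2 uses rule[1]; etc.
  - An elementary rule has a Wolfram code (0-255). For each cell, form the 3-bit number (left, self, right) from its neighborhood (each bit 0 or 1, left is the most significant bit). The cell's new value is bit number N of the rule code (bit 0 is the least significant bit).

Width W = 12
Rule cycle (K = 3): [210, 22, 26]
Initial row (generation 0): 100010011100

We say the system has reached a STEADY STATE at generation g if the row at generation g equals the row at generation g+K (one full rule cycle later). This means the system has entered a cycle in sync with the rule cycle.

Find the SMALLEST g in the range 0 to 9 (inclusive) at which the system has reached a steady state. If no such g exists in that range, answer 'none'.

Gen 0: 100010011100
Gen 1 (rule 210): 010101101110
Gen 2 (rule 22): 110100000001
Gen 3 (rule 26): 100010000010
Gen 4 (rule 210): 010101000101
Gen 5 (rule 22): 110101101101
Gen 6 (rule 26): 100001001000
Gen 7 (rule 210): 010010110100
Gen 8 (rule 22): 111110000110
Gen 9 (rule 26): 100001001101
Gen 10 (rule 210): 010010110100
Gen 11 (rule 22): 111110000110
Gen 12 (rule 26): 100001001101

Answer: 7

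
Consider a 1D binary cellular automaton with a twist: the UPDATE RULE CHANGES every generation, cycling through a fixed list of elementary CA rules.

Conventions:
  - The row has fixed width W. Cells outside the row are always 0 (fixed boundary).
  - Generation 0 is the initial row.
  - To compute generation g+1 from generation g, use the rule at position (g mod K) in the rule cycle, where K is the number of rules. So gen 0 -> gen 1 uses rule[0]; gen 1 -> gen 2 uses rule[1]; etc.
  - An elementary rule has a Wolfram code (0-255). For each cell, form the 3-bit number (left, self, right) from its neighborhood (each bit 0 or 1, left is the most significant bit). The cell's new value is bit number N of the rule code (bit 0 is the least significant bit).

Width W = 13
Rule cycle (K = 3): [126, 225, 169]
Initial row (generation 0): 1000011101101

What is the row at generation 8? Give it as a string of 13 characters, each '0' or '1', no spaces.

Answer: 1001000111011

Derivation:
Gen 0: 1000011101101
Gen 1 (rule 126): 1100110111111
Gen 2 (rule 225): 0100011011111
Gen 3 (rule 169): 0001010111110
Gen 4 (rule 126): 0011111100011
Gen 5 (rule 225): 1001111101001
Gen 6 (rule 169): 0001111010000
Gen 7 (rule 126): 0011001111000
Gen 8 (rule 225): 1001000111011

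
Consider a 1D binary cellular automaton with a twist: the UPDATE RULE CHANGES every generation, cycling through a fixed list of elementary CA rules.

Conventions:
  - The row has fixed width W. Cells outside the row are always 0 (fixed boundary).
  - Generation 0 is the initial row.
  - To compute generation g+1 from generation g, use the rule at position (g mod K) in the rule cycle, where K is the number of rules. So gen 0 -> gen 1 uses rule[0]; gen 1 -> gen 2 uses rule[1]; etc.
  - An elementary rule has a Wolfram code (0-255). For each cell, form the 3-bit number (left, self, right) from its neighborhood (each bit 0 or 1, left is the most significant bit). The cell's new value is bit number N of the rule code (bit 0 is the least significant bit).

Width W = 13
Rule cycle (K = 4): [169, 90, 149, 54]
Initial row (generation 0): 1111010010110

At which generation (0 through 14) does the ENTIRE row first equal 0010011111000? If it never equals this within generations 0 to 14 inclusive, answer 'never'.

Answer: 11

Derivation:
Gen 0: 1111010010110
Gen 1 (rule 169): 1110100001100
Gen 2 (rule 90): 1010010011110
Gen 3 (rule 149): 1011011001101
Gen 4 (rule 54): 1100100110011
Gen 5 (rule 169): 1000000100010
Gen 6 (rule 90): 0100001010101
Gen 7 (rule 149): 0111101010101
Gen 8 (rule 54): 1000011111111
Gen 9 (rule 169): 0011011111110
Gen 10 (rule 90): 0111010000011
Gen 11 (rule 149): 0010011111000
Gen 12 (rule 54): 0111100000100
Gen 13 (rule 169): 0111001110001
Gen 14 (rule 90): 1101111011010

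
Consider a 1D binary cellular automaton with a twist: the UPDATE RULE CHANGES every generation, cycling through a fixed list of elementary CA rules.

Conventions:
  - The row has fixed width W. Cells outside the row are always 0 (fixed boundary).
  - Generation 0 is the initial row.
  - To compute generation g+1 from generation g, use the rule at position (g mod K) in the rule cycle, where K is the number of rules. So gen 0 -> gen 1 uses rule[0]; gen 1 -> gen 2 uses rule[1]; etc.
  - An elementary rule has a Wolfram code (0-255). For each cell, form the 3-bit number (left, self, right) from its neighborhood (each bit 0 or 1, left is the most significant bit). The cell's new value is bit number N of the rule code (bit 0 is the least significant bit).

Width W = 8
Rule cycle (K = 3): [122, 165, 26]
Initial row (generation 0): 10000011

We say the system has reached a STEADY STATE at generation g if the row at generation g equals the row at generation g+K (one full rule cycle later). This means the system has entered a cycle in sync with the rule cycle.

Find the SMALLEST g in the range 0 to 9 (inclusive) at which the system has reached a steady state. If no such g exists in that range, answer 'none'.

Gen 0: 10000011
Gen 1 (rule 122): 01000111
Gen 2 (rule 165): 01010010
Gen 3 (rule 26): 10001101
Gen 4 (rule 122): 01011110
Gen 5 (rule 165): 01101100
Gen 6 (rule 26): 11001010
Gen 7 (rule 122): 11110101
Gen 8 (rule 165): 01101111
Gen 9 (rule 26): 11001000
Gen 10 (rule 122): 11110100
Gen 11 (rule 165): 01101101
Gen 12 (rule 26): 11001000

Answer: 9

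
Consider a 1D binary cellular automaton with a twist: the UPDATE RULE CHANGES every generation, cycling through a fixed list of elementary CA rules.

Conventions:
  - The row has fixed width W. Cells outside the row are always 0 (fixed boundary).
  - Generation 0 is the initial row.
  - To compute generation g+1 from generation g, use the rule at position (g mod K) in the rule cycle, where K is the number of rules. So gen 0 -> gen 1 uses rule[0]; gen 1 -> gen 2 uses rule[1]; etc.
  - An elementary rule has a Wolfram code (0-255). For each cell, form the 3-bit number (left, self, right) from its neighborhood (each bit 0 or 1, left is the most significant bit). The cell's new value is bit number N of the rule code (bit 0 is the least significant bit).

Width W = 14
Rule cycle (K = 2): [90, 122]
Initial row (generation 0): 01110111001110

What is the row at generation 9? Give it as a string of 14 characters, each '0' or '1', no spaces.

Answer: 11111110010101

Derivation:
Gen 0: 01110111001110
Gen 1 (rule 90): 11010101111011
Gen 2 (rule 122): 11101011001111
Gen 3 (rule 90): 10100011111001
Gen 4 (rule 122): 01010110001110
Gen 5 (rule 90): 10000111011011
Gen 6 (rule 122): 01001101111111
Gen 7 (rule 90): 10111101000001
Gen 8 (rule 122): 01100110100010
Gen 9 (rule 90): 11111110010101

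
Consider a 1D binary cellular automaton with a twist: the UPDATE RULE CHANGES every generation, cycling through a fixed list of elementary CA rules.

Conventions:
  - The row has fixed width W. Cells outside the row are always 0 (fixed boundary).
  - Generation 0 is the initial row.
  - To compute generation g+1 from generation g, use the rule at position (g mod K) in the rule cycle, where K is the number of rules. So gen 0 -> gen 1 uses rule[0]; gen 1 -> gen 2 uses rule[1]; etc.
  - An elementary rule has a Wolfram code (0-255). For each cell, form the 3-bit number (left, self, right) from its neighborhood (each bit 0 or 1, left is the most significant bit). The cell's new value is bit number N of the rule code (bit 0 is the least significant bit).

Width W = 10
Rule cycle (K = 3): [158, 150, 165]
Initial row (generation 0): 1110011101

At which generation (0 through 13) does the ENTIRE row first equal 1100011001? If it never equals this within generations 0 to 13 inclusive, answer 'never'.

Gen 0: 1110011101
Gen 1 (rule 158): 1101111001
Gen 2 (rule 150): 0000110111
Gen 3 (rule 165): 1110001010
Gen 4 (rule 158): 1101011011
Gen 5 (rule 150): 0001000000
Gen 6 (rule 165): 1101011111
Gen 7 (rule 158): 1001011110
Gen 8 (rule 150): 1111001101
Gen 9 (rule 165): 0110000011
Gen 10 (rule 158): 1101000110
Gen 11 (rule 150): 0001101001
Gen 12 (rule 165): 1100011001
Gen 13 (rule 158): 1010110111

Answer: 12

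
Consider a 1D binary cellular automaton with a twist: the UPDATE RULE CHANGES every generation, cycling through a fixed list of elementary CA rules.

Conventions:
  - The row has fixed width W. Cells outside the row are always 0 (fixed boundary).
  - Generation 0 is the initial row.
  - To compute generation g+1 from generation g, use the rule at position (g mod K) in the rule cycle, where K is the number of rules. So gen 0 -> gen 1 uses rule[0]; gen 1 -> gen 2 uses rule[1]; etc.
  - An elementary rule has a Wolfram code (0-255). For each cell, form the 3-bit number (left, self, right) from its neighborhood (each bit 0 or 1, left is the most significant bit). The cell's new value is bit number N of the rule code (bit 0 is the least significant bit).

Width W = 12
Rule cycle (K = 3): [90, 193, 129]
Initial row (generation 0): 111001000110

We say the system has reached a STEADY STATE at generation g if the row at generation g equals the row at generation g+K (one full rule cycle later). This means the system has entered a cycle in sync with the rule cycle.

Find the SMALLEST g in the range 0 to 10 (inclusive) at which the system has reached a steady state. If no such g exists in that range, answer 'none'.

Gen 0: 111001000110
Gen 1 (rule 90): 101110101111
Gen 2 (rule 193): 000110000111
Gen 3 (rule 129): 110000110010
Gen 4 (rule 90): 111001111101
Gen 5 (rule 193): 011000111100
Gen 6 (rule 129): 000010011001
Gen 7 (rule 90): 000101111110
Gen 8 (rule 193): 110000111110
Gen 9 (rule 129): 000110011100
Gen 10 (rule 90): 001111110110
Gen 11 (rule 193): 100111110010
Gen 12 (rule 129): 000011100000
Gen 13 (rule 90): 000110110000

Answer: none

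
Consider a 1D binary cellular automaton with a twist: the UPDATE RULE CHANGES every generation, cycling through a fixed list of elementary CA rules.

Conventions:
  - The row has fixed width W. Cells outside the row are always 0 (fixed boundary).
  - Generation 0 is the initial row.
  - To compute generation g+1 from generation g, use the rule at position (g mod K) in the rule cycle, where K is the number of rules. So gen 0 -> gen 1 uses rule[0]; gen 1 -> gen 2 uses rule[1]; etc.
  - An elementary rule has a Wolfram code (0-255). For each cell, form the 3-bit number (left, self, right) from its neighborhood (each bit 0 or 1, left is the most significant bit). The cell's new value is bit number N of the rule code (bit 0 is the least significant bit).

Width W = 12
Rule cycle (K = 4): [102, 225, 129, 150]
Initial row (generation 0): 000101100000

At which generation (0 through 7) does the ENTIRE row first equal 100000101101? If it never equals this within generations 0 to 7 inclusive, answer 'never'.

Gen 0: 000101100000
Gen 1 (rule 102): 001110100000
Gen 2 (rule 225): 100111001111
Gen 3 (rule 129): 000010000110
Gen 4 (rule 150): 000111001001
Gen 5 (rule 102): 001001011011
Gen 6 (rule 225): 100000101101
Gen 7 (rule 129): 001110000000

Answer: 6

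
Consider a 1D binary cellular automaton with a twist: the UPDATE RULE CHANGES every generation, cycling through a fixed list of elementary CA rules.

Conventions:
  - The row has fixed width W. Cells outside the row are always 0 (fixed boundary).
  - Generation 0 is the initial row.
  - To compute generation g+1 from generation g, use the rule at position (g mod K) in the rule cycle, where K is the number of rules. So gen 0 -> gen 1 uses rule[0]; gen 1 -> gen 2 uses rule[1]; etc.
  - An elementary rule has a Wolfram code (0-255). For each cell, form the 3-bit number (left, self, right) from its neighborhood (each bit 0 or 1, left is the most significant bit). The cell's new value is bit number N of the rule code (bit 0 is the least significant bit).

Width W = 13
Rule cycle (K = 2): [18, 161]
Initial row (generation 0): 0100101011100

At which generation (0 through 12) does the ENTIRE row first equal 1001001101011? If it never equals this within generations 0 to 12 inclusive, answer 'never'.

Answer: never

Derivation:
Gen 0: 0100101011100
Gen 1 (rule 18): 1011000000010
Gen 2 (rule 161): 0100011111000
Gen 3 (rule 18): 1010100000100
Gen 4 (rule 161): 0101001110001
Gen 5 (rule 18): 1000110001010
Gen 6 (rule 161): 0010000100100
Gen 7 (rule 18): 0101001011010
Gen 8 (rule 161): 0010000100100
Gen 9 (rule 18): 0101001011010
Gen 10 (rule 161): 0010000100100
Gen 11 (rule 18): 0101001011010
Gen 12 (rule 161): 0010000100100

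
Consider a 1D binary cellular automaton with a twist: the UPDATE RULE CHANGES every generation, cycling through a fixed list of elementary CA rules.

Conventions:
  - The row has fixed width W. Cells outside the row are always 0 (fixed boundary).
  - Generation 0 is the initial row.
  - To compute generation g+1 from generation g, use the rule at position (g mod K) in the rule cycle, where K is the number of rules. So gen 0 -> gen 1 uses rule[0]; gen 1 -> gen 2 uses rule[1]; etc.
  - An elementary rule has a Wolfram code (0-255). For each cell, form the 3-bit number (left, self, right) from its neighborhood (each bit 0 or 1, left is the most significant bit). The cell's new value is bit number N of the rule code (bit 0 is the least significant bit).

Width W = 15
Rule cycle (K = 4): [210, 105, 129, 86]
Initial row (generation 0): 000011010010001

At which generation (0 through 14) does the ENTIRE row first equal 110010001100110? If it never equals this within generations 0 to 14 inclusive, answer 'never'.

Gen 0: 000011010010001
Gen 1 (rule 210): 000101001101010
Gen 2 (rule 105): 110010001110100
Gen 3 (rule 129): 000000100100001
Gen 4 (rule 86): 000001111110011
Gen 5 (rule 210): 000010111111101
Gen 6 (rule 105): 111001100000110
Gen 7 (rule 129): 010000001110000
Gen 8 (rule 86): 111000010011000
Gen 9 (rule 210): 011100101101100
Gen 10 (rule 105): 010100011111101
Gen 11 (rule 129): 000001001111000
Gen 12 (rule 86): 000011110001100
Gen 13 (rule 210): 000101111010110
Gen 14 (rule 105): 110011001101110

Answer: never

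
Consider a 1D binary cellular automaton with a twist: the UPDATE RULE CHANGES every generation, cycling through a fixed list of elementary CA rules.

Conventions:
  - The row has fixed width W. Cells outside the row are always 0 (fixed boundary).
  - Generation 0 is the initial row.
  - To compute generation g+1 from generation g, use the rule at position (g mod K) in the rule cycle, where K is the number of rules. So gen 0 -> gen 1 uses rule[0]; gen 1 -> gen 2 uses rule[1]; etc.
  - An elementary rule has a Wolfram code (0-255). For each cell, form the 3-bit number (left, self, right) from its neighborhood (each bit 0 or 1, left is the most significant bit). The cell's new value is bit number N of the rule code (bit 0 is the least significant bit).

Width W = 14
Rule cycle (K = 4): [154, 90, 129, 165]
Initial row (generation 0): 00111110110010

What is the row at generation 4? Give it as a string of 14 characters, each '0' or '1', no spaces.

Gen 0: 00111110110010
Gen 1 (rule 154): 01111100101101
Gen 2 (rule 90): 11000111001100
Gen 3 (rule 129): 00010010000001
Gen 4 (rule 165): 11010010111101

Answer: 11010010111101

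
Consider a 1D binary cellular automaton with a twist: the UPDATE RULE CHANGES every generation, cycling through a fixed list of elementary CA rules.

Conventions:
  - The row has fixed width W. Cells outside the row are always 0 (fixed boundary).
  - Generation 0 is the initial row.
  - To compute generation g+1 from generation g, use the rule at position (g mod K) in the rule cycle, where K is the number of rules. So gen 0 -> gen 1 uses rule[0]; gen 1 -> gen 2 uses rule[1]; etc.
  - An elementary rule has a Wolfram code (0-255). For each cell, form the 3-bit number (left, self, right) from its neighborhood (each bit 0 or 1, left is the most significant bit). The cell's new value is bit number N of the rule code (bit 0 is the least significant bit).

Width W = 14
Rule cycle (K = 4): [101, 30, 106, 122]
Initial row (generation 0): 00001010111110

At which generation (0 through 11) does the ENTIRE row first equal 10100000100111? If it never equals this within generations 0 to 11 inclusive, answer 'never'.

Answer: 6

Derivation:
Gen 0: 00001010111110
Gen 1 (rule 101): 11101111000010
Gen 2 (rule 30): 10001000100111
Gen 3 (rule 106): 00010001001101
Gen 4 (rule 122): 00101010111110
Gen 5 (rule 101): 10111111000010
Gen 6 (rule 30): 10100000100111
Gen 7 (rule 106): 01000001001101
Gen 8 (rule 122): 10100010111110
Gen 9 (rule 101): 11101011000010
Gen 10 (rule 30): 10001010100111
Gen 11 (rule 106): 00010101001101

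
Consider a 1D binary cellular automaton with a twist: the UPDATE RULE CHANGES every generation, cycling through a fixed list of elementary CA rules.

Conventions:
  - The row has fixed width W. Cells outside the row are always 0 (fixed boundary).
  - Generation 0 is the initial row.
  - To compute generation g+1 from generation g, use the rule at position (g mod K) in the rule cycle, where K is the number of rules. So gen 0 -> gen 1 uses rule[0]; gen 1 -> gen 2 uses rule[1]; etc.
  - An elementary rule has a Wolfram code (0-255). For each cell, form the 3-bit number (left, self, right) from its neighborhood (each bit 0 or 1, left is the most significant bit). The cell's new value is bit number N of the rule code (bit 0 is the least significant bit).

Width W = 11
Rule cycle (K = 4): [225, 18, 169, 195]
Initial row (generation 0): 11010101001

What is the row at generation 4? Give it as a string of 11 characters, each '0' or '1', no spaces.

Gen 0: 11010101001
Gen 1 (rule 225): 01101010000
Gen 2 (rule 18): 10000001000
Gen 3 (rule 169): 00111100011
Gen 4 (rule 195): 11011101101

Answer: 11011101101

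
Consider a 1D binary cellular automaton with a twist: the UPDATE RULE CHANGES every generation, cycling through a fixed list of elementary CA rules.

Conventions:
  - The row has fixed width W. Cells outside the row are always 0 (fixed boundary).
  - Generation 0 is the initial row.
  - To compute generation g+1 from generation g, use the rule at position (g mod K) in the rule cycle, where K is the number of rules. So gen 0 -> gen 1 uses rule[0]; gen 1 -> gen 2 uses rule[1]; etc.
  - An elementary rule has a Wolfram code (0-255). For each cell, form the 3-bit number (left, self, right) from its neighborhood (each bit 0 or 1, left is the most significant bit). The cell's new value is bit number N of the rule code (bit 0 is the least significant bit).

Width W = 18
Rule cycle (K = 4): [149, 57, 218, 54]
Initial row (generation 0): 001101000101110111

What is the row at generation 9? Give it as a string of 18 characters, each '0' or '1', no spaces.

Answer: 111111000110100110

Derivation:
Gen 0: 001101000101110111
Gen 1 (rule 149): 100001110100100010
Gen 2 (rule 57): 011101001010011001
Gen 3 (rule 218): 111100110001111110
Gen 4 (rule 54): 000011001010000001
Gen 5 (rule 149): 111000101011111101
Gen 6 (rule 57): 100110010110000010
Gen 7 (rule 218): 011111100111000101
Gen 8 (rule 54): 100000011000101111
Gen 9 (rule 149): 111111000110100110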